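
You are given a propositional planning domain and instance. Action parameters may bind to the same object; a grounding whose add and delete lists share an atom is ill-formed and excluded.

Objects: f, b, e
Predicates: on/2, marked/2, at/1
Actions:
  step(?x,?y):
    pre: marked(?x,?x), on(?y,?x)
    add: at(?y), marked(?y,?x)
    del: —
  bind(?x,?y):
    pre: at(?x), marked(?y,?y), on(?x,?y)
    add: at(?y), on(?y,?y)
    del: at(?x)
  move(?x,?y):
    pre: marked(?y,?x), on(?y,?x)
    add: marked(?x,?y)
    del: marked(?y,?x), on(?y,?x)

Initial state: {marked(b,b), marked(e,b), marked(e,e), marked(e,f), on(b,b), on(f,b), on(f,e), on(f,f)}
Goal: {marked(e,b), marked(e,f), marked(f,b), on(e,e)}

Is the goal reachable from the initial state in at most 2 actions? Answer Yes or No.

Yes

1. step(b,f)  →  {at(f), marked(b,b), marked(e,b), marked(e,e), marked(e,f), marked(f,b), on(b,b), on(f,b), on(f,e), on(f,f)}
2. bind(f,e)  →  {at(e), marked(b,b), marked(e,b), marked(e,e), marked(e,f), marked(f,b), on(b,b), on(e,e), on(f,b), on(f,e), on(f,f)}
optimal plan length = 2; 2 ≤ 2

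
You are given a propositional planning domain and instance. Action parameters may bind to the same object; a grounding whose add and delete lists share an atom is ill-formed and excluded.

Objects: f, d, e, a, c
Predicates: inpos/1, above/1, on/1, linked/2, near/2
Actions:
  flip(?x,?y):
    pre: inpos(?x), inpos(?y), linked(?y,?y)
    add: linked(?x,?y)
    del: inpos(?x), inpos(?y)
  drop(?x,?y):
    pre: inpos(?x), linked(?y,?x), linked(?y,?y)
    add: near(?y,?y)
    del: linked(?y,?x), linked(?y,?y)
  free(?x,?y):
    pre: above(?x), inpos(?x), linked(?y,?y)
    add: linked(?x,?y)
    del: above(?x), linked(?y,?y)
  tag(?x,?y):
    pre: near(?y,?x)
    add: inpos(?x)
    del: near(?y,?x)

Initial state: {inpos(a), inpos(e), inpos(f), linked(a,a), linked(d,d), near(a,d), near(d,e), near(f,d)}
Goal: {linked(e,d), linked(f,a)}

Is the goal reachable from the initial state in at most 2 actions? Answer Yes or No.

No

1. flip(f,a)  →  {inpos(e), linked(a,a), linked(d,d), linked(f,a), near(a,d), near(d,e), near(f,d)}
2. tag(d,f)  →  {inpos(d), inpos(e), linked(a,a), linked(d,d), linked(f,a), near(a,d), near(d,e)}
3. flip(e,d)  →  {linked(a,a), linked(d,d), linked(e,d), linked(f,a), near(a,d), near(d,e)}
optimal plan length = 3; 3 > 2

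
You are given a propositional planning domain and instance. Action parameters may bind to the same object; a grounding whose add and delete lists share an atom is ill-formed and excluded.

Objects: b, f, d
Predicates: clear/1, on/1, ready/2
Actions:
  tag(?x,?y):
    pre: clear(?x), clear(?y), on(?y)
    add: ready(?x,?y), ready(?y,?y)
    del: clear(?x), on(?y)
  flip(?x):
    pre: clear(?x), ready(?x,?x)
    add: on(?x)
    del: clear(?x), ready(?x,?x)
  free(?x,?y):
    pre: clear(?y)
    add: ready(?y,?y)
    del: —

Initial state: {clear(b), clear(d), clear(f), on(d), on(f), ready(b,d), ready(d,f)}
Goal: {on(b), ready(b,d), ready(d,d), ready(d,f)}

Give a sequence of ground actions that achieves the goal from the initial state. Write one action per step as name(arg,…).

1. tag(f,d)  →  {clear(b), clear(d), on(f), ready(b,d), ready(d,d), ready(d,f), ready(f,d)}
2. free(b,b)  →  {clear(b), clear(d), on(f), ready(b,b), ready(b,d), ready(d,d), ready(d,f), ready(f,d)}
3. flip(b)  →  {clear(d), on(b), on(f), ready(b,d), ready(d,d), ready(d,f), ready(f,d)}

tag(f,d); free(b,b); flip(b)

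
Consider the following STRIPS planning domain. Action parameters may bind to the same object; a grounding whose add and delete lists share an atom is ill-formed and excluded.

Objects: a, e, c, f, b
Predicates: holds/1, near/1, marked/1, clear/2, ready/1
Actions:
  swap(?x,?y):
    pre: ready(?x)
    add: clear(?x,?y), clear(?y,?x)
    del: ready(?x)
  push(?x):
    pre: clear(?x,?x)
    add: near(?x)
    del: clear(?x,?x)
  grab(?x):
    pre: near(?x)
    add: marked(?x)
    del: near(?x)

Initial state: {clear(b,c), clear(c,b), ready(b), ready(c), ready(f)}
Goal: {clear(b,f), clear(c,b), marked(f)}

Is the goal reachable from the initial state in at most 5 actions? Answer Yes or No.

Yes

1. swap(f,f)  →  {clear(b,c), clear(c,b), clear(f,f), ready(b), ready(c)}
2. swap(b,f)  →  {clear(b,c), clear(b,f), clear(c,b), clear(f,b), clear(f,f), ready(c)}
3. push(f)  →  {clear(b,c), clear(b,f), clear(c,b), clear(f,b), near(f), ready(c)}
4. grab(f)  →  {clear(b,c), clear(b,f), clear(c,b), clear(f,b), marked(f), ready(c)}
optimal plan length = 4; 4 ≤ 5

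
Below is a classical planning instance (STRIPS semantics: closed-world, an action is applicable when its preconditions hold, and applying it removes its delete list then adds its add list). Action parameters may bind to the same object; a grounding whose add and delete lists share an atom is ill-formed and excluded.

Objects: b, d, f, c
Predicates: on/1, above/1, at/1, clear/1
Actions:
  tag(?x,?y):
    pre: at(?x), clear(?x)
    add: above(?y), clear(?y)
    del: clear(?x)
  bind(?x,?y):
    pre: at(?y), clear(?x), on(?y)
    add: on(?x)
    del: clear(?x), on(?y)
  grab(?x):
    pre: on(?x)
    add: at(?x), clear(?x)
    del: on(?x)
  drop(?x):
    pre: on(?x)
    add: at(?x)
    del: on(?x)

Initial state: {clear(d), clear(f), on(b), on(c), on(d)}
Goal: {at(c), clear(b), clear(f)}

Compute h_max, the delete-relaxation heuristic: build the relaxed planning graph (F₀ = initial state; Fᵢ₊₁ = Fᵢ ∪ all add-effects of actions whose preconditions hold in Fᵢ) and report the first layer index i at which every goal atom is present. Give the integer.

F0 = init (5 atoms)
F1 = F0 ∪ {at(b), at(c), at(d), clear(b), clear(c)}  (10 atoms)
goal ⊆ F1  ⇒  h_max = 1

1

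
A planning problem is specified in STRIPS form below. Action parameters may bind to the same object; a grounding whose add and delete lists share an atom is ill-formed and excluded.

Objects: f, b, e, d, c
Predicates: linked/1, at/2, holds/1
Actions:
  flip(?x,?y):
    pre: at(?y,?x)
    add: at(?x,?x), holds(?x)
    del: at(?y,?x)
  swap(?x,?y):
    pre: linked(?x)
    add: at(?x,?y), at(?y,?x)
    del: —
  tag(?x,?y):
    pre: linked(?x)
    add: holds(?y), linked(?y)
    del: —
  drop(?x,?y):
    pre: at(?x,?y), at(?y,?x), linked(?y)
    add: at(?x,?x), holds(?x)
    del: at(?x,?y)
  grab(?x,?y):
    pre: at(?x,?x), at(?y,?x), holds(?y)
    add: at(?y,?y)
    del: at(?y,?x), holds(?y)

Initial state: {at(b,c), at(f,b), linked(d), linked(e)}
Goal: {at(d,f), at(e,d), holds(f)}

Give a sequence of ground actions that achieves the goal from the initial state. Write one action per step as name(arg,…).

swap(e,d); swap(d,f); tag(e,f)

1. swap(e,d)  →  {at(b,c), at(d,e), at(e,d), at(f,b), linked(d), linked(e)}
2. swap(d,f)  →  {at(b,c), at(d,e), at(d,f), at(e,d), at(f,b), at(f,d), linked(d), linked(e)}
3. tag(e,f)  →  {at(b,c), at(d,e), at(d,f), at(e,d), at(f,b), at(f,d), holds(f), linked(d), linked(e), linked(f)}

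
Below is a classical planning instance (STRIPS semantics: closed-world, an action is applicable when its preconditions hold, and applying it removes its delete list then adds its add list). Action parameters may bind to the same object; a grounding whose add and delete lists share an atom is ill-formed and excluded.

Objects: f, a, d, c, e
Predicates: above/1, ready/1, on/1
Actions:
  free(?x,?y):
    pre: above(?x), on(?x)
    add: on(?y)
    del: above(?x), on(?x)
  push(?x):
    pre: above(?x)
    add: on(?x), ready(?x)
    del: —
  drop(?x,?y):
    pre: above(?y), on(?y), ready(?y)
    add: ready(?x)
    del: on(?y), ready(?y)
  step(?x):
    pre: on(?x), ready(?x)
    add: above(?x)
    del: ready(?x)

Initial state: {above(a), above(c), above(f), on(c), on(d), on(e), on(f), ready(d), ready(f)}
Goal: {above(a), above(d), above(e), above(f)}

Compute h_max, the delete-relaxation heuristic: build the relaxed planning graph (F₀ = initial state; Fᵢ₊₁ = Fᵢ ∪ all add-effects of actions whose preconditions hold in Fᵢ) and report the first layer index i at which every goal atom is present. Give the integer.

F0 = init (9 atoms)
F1 = F0 ∪ {above(d), on(a), ready(a), ready(c), ready(e)}  (14 atoms)
F2 = F1 ∪ {above(e)}  (15 atoms)
goal ⊆ F2  ⇒  h_max = 2

2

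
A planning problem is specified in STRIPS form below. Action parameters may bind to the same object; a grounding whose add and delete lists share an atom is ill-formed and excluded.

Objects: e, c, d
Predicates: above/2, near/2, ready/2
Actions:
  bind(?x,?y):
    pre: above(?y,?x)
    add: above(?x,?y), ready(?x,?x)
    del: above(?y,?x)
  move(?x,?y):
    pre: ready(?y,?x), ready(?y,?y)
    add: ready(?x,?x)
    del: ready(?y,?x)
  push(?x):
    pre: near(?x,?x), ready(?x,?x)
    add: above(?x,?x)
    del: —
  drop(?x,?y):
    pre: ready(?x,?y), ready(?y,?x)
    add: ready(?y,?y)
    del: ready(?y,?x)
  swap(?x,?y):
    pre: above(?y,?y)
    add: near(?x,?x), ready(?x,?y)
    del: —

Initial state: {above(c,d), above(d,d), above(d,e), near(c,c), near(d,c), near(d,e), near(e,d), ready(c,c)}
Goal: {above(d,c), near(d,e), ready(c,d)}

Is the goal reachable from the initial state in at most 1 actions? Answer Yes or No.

No

1. bind(d,c)  →  {above(d,c), above(d,d), above(d,e), near(c,c), near(d,c), near(d,e), near(e,d), ready(c,c), ready(d,d)}
2. swap(c,d)  →  {above(d,c), above(d,d), above(d,e), near(c,c), near(d,c), near(d,e), near(e,d), ready(c,c), ready(c,d), ready(d,d)}
optimal plan length = 2; 2 > 1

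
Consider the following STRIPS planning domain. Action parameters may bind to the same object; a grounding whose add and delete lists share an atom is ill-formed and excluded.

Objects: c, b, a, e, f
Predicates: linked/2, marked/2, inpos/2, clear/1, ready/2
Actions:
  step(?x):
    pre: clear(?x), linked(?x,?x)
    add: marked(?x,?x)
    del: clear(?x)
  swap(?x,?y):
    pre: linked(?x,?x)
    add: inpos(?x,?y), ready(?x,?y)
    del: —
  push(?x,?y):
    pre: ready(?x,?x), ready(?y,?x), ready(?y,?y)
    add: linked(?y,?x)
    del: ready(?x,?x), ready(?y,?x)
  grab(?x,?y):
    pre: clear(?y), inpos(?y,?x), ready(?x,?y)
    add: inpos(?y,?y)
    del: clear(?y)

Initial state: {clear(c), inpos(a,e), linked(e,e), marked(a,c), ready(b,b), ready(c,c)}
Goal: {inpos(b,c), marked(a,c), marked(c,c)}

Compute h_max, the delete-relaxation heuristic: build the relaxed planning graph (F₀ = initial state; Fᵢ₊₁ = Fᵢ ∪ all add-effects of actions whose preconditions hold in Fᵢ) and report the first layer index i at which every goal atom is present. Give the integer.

F0 = init (6 atoms)
F1 = F0 ∪ {inpos(e,a), inpos(e,b), inpos(e,c), inpos(e,e), inpos(e,f), linked(b,b), linked(c,c), ready(e,a), ready(e,b), ready(e,c), ready(e,e), ready(e,f)}  (18 atoms)
F2 = F1 ∪ {inpos(b,a), inpos(b,b), inpos(b,c), inpos(b,e), inpos(b,f), inpos(c,a), inpos(c,b), inpos(c,c), inpos(c,e), inpos(c,f), linked(e,b), linked(e,c), marked(c,c), ready(b,a), ready(b,c), ready(b,e), ready(b,f), ready(c,a), ready(c,b), ready(c,e), ready(c,f)}  (39 atoms)
goal ⊆ F2  ⇒  h_max = 2

2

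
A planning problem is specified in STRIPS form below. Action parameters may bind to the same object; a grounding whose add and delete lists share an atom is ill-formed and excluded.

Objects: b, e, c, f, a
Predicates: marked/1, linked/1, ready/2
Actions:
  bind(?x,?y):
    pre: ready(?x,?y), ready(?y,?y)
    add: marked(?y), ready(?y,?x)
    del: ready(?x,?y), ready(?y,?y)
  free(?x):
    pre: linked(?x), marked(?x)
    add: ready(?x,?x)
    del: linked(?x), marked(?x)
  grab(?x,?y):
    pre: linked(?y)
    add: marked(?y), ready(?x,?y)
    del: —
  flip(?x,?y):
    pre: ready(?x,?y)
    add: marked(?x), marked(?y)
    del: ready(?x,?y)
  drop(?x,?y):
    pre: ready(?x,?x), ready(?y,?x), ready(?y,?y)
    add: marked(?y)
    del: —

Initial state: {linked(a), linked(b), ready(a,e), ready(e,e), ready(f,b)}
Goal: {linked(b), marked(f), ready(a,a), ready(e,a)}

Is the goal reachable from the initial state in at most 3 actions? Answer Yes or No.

1. bind(a,e)  →  {linked(a), linked(b), marked(e), ready(e,a), ready(f,b)}
2. grab(a,a)  →  {linked(a), linked(b), marked(a), marked(e), ready(a,a), ready(e,a), ready(f,b)}
3. flip(f,b)  →  {linked(a), linked(b), marked(a), marked(b), marked(e), marked(f), ready(a,a), ready(e,a)}
optimal plan length = 3; 3 ≤ 3

Yes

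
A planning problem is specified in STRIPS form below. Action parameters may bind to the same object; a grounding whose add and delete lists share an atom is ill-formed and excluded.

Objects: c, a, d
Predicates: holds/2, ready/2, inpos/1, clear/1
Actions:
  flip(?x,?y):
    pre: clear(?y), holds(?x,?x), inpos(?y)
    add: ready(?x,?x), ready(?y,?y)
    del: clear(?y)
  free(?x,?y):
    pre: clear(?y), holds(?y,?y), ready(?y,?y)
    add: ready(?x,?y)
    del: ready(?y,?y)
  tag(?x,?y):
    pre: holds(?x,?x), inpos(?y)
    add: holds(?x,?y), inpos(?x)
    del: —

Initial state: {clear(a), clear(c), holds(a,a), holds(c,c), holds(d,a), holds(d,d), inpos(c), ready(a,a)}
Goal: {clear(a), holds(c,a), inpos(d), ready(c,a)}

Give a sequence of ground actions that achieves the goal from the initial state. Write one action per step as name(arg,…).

1. free(c,a)  →  {clear(a), clear(c), holds(a,a), holds(c,c), holds(d,a), holds(d,d), inpos(c), ready(c,a)}
2. tag(a,c)  →  {clear(a), clear(c), holds(a,a), holds(a,c), holds(c,c), holds(d,a), holds(d,d), inpos(a), inpos(c), ready(c,a)}
3. tag(c,a)  →  {clear(a), clear(c), holds(a,a), holds(a,c), holds(c,a), holds(c,c), holds(d,a), holds(d,d), inpos(a), inpos(c), ready(c,a)}
4. tag(d,c)  →  {clear(a), clear(c), holds(a,a), holds(a,c), holds(c,a), holds(c,c), holds(d,a), holds(d,c), holds(d,d), inpos(a), inpos(c), inpos(d), ready(c,a)}

free(c,a); tag(a,c); tag(c,a); tag(d,c)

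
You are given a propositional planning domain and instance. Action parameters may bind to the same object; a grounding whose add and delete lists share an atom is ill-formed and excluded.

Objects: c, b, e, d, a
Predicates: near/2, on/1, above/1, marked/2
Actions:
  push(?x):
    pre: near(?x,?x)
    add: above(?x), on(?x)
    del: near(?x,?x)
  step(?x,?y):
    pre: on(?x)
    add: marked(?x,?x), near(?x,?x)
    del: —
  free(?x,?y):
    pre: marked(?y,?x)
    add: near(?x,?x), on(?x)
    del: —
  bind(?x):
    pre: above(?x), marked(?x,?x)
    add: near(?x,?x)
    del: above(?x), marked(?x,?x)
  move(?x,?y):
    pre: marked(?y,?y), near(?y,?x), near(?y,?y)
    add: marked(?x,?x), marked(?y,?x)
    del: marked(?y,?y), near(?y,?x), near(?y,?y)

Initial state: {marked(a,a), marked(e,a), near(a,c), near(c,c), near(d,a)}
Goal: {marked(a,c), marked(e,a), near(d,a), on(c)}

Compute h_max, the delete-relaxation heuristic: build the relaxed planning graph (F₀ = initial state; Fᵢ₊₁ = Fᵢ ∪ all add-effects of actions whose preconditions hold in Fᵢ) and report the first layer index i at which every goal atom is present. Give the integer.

2

F0 = init (5 atoms)
F1 = F0 ∪ {above(c), near(a,a), on(a), on(c)}  (9 atoms)
F2 = F1 ∪ {above(a), marked(a,c), marked(c,c)}  (12 atoms)
goal ⊆ F2  ⇒  h_max = 2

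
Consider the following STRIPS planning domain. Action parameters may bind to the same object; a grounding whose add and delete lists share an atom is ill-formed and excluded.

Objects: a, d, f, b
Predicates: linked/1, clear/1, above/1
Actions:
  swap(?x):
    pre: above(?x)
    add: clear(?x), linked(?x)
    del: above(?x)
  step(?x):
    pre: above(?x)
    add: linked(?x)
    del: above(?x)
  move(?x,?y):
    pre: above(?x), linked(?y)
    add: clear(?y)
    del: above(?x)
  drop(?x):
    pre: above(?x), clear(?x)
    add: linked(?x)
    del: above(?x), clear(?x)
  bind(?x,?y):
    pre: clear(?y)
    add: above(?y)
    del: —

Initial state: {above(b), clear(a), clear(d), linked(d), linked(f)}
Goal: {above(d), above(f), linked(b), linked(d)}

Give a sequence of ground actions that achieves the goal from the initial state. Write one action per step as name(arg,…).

1. swap(b)  →  {clear(a), clear(b), clear(d), linked(b), linked(d), linked(f)}
2. bind(a,a)  →  {above(a), clear(a), clear(b), clear(d), linked(b), linked(d), linked(f)}
3. move(a,f)  →  {clear(a), clear(b), clear(d), clear(f), linked(b), linked(d), linked(f)}
4. bind(a,d)  →  {above(d), clear(a), clear(b), clear(d), clear(f), linked(b), linked(d), linked(f)}
5. bind(a,f)  →  {above(d), above(f), clear(a), clear(b), clear(d), clear(f), linked(b), linked(d), linked(f)}

swap(b); bind(a,a); move(a,f); bind(a,d); bind(a,f)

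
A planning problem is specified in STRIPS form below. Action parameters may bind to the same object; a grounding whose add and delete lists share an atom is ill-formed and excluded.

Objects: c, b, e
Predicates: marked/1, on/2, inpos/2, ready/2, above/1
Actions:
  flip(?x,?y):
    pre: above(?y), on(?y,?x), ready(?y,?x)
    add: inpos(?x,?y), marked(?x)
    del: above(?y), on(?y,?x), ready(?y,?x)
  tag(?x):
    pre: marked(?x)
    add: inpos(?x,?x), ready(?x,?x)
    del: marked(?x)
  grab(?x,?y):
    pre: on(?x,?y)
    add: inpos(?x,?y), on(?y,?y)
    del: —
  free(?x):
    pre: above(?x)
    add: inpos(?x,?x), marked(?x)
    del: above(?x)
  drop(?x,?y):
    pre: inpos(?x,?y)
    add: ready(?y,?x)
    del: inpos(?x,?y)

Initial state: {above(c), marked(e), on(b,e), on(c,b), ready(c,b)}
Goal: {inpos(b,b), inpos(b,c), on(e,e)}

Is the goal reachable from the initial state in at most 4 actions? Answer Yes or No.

1. flip(b,c)  →  {inpos(b,c), marked(b), marked(e), on(b,e)}
2. tag(b)  →  {inpos(b,b), inpos(b,c), marked(e), on(b,e), ready(b,b)}
3. grab(b,e)  →  {inpos(b,b), inpos(b,c), inpos(b,e), marked(e), on(b,e), on(e,e), ready(b,b)}
optimal plan length = 3; 3 ≤ 4

Yes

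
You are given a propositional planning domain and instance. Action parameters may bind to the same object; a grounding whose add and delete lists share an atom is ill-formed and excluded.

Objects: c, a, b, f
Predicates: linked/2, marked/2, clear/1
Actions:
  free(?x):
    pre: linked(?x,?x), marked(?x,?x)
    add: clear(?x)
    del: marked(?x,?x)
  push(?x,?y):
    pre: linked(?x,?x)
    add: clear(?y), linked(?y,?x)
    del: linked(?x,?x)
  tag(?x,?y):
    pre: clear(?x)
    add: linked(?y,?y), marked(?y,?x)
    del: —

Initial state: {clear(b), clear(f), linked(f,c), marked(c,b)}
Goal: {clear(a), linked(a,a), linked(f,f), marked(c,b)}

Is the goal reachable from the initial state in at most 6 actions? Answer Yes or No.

Yes

1. tag(b,c)  →  {clear(b), clear(f), linked(c,c), linked(f,c), marked(c,b)}
2. push(c,a)  →  {clear(a), clear(b), clear(f), linked(a,c), linked(f,c), marked(c,b)}
3. tag(a,a)  →  {clear(a), clear(b), clear(f), linked(a,a), linked(a,c), linked(f,c), marked(a,a), marked(c,b)}
4. tag(a,f)  →  {clear(a), clear(b), clear(f), linked(a,a), linked(a,c), linked(f,c), linked(f,f), marked(a,a), marked(c,b), marked(f,a)}
optimal plan length = 4; 4 ≤ 6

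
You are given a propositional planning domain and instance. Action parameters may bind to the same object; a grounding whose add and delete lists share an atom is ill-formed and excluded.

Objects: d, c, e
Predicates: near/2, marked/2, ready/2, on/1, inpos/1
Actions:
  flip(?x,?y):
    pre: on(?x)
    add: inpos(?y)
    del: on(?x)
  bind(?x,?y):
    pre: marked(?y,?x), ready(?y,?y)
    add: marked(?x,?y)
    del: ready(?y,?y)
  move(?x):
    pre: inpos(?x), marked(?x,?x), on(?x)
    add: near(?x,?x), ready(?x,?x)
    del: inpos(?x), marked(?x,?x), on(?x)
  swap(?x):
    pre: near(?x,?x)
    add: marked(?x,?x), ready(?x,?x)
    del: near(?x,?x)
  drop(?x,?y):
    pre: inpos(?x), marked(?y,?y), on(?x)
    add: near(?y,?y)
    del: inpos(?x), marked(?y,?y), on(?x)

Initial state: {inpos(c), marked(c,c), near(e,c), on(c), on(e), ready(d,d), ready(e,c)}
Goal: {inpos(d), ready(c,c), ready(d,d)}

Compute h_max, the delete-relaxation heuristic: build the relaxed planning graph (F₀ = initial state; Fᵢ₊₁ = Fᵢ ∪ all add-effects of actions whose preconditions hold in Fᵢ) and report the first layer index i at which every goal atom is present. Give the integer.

1

F0 = init (7 atoms)
F1 = F0 ∪ {inpos(d), inpos(e), near(c,c), ready(c,c)}  (11 atoms)
goal ⊆ F1  ⇒  h_max = 1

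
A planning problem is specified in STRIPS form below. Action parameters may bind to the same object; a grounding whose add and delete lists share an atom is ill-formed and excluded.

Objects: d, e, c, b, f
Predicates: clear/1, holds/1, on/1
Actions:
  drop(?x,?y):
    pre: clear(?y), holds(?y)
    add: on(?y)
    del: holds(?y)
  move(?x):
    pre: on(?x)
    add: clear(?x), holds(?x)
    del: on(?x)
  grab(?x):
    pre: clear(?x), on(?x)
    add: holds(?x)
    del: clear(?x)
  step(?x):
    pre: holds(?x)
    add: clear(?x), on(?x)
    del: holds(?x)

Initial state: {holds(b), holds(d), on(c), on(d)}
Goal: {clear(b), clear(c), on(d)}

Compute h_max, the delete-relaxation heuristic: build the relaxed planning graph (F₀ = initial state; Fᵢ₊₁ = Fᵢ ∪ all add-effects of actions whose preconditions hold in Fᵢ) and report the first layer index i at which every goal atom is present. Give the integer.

1

F0 = init (4 atoms)
F1 = F0 ∪ {clear(b), clear(c), clear(d), holds(c), on(b)}  (9 atoms)
goal ⊆ F1  ⇒  h_max = 1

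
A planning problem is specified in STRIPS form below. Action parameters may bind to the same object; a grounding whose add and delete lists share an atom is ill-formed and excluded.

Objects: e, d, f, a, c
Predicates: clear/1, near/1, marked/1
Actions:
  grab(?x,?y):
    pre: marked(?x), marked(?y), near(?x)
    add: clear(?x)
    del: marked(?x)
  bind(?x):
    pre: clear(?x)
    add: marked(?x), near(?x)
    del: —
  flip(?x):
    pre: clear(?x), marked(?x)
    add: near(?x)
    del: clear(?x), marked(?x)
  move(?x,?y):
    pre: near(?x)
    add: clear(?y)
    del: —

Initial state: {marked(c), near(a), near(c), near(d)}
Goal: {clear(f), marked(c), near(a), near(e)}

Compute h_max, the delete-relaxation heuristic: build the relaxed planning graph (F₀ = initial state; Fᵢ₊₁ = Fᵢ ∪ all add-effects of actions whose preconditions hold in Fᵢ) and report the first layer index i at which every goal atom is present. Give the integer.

F0 = init (4 atoms)
F1 = F0 ∪ {clear(a), clear(c), clear(d), clear(e), clear(f)}  (9 atoms)
F2 = F1 ∪ {marked(a), marked(d), marked(e), marked(f), near(e), near(f)}  (15 atoms)
goal ⊆ F2  ⇒  h_max = 2

2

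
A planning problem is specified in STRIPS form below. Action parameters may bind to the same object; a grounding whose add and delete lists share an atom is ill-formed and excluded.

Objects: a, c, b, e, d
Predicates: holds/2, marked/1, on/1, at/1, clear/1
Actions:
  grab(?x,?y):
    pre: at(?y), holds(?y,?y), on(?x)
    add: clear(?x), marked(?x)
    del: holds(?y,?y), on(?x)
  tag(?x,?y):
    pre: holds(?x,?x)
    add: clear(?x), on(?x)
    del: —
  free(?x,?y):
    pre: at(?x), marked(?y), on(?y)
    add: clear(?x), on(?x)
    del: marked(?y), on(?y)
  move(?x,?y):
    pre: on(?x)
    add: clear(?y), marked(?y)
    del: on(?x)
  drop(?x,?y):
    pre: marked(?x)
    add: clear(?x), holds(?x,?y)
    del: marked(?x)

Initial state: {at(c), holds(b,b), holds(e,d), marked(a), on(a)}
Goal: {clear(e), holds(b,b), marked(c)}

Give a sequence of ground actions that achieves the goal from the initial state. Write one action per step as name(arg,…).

tag(b,a); move(a,c); move(b,e)

1. tag(b,a)  →  {at(c), clear(b), holds(b,b), holds(e,d), marked(a), on(a), on(b)}
2. move(a,c)  →  {at(c), clear(b), clear(c), holds(b,b), holds(e,d), marked(a), marked(c), on(b)}
3. move(b,e)  →  {at(c), clear(b), clear(c), clear(e), holds(b,b), holds(e,d), marked(a), marked(c), marked(e)}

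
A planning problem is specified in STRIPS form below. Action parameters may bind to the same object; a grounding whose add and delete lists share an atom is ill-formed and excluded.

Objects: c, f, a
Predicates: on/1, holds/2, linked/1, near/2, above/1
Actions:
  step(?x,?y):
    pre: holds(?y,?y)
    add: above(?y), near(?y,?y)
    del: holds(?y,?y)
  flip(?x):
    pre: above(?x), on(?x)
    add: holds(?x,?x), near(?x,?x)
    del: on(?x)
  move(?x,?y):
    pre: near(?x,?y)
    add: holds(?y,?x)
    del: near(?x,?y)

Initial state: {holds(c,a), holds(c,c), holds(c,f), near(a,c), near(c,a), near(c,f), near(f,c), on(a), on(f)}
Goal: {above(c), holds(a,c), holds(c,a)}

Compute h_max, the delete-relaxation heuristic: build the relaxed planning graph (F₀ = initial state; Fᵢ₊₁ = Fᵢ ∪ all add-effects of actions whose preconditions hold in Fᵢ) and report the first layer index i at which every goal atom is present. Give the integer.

1

F0 = init (9 atoms)
F1 = F0 ∪ {above(c), holds(a,c), holds(f,c), near(c,c)}  (13 atoms)
goal ⊆ F1  ⇒  h_max = 1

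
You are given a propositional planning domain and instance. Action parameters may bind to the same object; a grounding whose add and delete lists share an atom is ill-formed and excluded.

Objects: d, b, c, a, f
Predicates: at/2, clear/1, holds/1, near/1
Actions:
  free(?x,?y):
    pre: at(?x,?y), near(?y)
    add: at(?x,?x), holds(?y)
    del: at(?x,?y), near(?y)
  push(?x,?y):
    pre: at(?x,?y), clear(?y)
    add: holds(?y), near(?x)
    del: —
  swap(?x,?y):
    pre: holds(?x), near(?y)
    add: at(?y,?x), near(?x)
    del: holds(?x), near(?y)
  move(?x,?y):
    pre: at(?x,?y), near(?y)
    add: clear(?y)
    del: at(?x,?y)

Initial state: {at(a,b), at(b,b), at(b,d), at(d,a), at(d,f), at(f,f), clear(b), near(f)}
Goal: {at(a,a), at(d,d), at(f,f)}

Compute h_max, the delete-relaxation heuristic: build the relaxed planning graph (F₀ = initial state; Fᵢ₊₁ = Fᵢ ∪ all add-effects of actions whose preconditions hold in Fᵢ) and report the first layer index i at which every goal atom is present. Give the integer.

F0 = init (8 atoms)
F1 = F0 ∪ {at(d,d), clear(f), holds(b), holds(f), near(a), near(b)}  (14 atoms)
F2 = F1 ∪ {at(a,a), at(a,f), at(b,f), at(f,b), clear(a), holds(a), near(d)}  (21 atoms)
goal ⊆ F2  ⇒  h_max = 2

2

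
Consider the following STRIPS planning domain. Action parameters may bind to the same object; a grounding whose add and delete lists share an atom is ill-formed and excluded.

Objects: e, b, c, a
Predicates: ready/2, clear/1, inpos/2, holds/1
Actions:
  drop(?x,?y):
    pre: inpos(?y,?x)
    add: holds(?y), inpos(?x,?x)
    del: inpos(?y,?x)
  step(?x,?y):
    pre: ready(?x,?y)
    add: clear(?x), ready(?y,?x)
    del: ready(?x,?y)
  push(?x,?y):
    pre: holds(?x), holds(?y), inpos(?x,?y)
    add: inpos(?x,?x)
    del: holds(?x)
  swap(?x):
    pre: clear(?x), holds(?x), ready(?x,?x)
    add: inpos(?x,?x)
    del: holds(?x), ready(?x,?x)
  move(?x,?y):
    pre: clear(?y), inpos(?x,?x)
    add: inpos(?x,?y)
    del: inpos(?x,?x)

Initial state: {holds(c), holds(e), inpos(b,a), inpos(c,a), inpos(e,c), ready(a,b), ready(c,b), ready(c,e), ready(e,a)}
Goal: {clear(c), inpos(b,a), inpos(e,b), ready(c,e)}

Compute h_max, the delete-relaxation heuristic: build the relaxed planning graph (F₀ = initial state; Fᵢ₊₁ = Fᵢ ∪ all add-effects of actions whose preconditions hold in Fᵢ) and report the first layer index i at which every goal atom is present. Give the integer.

F0 = init (9 atoms)
F1 = F0 ∪ {clear(a), clear(c), clear(e), holds(b), inpos(a,a), inpos(c,c), inpos(e,e), ready(a,e), ready(b,a), ready(b,c), ready(e,c)}  (20 atoms)
F2 = F1 ∪ {clear(b), inpos(a,c), inpos(a,e), inpos(c,e), inpos(e,a)}  (25 atoms)
F3 = F2 ∪ {holds(a), inpos(a,b), inpos(c,b), inpos(e,b)}  (29 atoms)
goal ⊆ F3  ⇒  h_max = 3

3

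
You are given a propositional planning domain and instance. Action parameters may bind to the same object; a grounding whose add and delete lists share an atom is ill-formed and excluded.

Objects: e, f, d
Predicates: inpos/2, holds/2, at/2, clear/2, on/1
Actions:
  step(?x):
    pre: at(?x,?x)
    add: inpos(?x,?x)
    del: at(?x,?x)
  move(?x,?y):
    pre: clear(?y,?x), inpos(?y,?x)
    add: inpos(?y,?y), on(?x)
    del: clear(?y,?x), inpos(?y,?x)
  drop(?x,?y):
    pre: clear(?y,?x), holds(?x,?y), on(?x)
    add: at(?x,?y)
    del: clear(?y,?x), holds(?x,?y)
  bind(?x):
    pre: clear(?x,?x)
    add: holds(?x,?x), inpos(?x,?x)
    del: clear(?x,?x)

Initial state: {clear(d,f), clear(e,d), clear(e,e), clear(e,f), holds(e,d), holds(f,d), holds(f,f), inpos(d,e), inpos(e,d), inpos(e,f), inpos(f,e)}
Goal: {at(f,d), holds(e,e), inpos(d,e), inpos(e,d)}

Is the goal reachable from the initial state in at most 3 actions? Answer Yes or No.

1. move(f,e)  →  {clear(d,f), clear(e,d), clear(e,e), holds(e,d), holds(f,d), holds(f,f), inpos(d,e), inpos(e,d), inpos(e,e), inpos(f,e), on(f)}
2. drop(f,d)  →  {at(f,d), clear(e,d), clear(e,e), holds(e,d), holds(f,f), inpos(d,e), inpos(e,d), inpos(e,e), inpos(f,e), on(f)}
3. bind(e)  →  {at(f,d), clear(e,d), holds(e,d), holds(e,e), holds(f,f), inpos(d,e), inpos(e,d), inpos(e,e), inpos(f,e), on(f)}
optimal plan length = 3; 3 ≤ 3

Yes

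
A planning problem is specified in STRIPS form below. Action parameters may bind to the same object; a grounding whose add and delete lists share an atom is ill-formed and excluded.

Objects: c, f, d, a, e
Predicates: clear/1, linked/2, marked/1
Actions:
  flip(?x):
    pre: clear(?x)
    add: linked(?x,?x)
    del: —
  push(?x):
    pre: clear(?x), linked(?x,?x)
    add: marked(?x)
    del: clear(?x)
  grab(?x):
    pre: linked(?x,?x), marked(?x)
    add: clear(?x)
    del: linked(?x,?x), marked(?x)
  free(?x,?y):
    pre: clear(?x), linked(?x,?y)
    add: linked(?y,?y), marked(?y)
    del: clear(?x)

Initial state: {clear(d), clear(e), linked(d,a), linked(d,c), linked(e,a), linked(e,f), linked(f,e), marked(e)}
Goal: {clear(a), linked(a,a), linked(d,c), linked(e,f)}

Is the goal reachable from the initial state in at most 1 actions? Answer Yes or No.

No

1. free(d,a)  →  {clear(e), linked(a,a), linked(d,a), linked(d,c), linked(e,a), linked(e,f), linked(f,e), marked(a), marked(e)}
2. grab(a)  →  {clear(a), clear(e), linked(d,a), linked(d,c), linked(e,a), linked(e,f), linked(f,e), marked(e)}
3. flip(a)  →  {clear(a), clear(e), linked(a,a), linked(d,a), linked(d,c), linked(e,a), linked(e,f), linked(f,e), marked(e)}
optimal plan length = 3; 3 > 1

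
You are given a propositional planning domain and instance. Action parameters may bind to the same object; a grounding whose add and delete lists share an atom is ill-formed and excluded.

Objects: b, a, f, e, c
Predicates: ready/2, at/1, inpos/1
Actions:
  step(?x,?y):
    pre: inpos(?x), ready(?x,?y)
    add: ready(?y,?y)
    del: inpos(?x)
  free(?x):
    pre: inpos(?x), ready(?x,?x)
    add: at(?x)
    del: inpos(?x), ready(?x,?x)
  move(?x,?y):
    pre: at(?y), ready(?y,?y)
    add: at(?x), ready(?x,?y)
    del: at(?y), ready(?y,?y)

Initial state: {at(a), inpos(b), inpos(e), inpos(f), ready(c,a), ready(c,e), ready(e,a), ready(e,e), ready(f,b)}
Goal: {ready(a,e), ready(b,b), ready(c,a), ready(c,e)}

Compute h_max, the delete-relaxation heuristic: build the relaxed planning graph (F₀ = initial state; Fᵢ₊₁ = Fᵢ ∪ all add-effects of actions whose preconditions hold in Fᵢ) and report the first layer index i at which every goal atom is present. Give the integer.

2

F0 = init (9 atoms)
F1 = F0 ∪ {at(e), ready(a,a), ready(b,b)}  (12 atoms)
F2 = F1 ∪ {at(b), at(c), at(f), ready(a,e), ready(b,a), ready(b,e), ready(f,a), ready(f,e)}  (20 atoms)
goal ⊆ F2  ⇒  h_max = 2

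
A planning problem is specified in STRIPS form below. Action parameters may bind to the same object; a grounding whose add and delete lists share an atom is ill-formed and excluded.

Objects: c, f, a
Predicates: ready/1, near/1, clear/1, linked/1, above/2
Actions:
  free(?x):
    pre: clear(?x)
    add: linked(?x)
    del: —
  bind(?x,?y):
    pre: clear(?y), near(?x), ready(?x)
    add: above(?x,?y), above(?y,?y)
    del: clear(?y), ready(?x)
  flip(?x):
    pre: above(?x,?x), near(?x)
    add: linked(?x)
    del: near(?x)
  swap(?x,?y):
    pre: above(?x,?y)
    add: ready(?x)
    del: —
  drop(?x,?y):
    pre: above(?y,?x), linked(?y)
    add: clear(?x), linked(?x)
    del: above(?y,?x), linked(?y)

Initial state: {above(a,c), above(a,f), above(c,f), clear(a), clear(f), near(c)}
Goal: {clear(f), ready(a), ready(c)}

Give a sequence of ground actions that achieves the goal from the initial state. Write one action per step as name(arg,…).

1. swap(c,f)  →  {above(a,c), above(a,f), above(c,f), clear(a), clear(f), near(c), ready(c)}
2. swap(a,c)  →  {above(a,c), above(a,f), above(c,f), clear(a), clear(f), near(c), ready(a), ready(c)}

swap(c,f); swap(a,c)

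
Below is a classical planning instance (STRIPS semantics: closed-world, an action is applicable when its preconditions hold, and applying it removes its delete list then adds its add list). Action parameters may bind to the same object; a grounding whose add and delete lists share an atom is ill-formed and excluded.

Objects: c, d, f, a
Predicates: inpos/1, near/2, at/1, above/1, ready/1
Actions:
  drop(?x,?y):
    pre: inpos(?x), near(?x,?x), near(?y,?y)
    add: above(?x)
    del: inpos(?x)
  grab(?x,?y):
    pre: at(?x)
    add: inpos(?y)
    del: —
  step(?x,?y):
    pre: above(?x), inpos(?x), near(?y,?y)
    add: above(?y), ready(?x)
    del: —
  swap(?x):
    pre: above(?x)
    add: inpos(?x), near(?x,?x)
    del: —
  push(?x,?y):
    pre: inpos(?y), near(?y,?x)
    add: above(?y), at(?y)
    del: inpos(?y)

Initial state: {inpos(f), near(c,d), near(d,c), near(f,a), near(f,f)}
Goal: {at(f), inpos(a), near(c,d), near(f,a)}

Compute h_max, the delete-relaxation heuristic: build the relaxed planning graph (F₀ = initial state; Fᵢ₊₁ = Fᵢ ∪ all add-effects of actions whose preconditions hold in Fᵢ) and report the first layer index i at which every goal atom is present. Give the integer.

2

F0 = init (5 atoms)
F1 = F0 ∪ {above(f), at(f)}  (7 atoms)
F2 = F1 ∪ {inpos(a), inpos(c), inpos(d), ready(f)}  (11 atoms)
goal ⊆ F2  ⇒  h_max = 2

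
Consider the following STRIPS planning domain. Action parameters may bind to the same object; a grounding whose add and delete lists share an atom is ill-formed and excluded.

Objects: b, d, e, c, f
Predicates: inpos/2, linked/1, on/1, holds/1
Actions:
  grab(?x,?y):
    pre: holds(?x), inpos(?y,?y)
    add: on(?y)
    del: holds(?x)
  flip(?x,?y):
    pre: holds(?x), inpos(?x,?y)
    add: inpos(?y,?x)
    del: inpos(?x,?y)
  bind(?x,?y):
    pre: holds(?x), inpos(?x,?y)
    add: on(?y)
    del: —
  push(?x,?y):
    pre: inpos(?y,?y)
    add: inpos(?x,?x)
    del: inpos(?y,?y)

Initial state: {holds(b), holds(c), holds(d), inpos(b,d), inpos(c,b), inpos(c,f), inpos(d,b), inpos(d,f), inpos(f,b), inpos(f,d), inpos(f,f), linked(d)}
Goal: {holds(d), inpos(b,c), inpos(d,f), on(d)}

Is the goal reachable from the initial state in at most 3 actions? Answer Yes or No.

Yes

1. flip(c,b)  →  {holds(b), holds(c), holds(d), inpos(b,c), inpos(b,d), inpos(c,f), inpos(d,b), inpos(d,f), inpos(f,b), inpos(f,d), inpos(f,f), linked(d)}
2. bind(b,d)  →  {holds(b), holds(c), holds(d), inpos(b,c), inpos(b,d), inpos(c,f), inpos(d,b), inpos(d,f), inpos(f,b), inpos(f,d), inpos(f,f), linked(d), on(d)}
optimal plan length = 2; 2 ≤ 3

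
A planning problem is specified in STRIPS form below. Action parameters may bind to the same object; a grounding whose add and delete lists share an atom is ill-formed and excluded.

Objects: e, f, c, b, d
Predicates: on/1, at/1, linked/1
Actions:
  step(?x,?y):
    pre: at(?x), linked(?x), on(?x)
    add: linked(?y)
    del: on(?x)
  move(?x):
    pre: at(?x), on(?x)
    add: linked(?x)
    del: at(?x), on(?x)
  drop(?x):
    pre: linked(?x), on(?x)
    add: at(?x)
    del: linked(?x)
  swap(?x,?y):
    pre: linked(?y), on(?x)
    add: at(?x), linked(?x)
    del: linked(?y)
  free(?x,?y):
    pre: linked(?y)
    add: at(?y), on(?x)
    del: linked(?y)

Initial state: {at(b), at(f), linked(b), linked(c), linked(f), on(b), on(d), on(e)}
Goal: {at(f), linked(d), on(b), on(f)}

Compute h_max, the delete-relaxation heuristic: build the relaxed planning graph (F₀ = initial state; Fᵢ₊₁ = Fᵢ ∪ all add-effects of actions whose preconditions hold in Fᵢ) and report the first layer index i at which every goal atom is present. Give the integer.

1

F0 = init (8 atoms)
F1 = F0 ∪ {at(c), at(d), at(e), linked(d), linked(e), on(c), on(f)}  (15 atoms)
goal ⊆ F1  ⇒  h_max = 1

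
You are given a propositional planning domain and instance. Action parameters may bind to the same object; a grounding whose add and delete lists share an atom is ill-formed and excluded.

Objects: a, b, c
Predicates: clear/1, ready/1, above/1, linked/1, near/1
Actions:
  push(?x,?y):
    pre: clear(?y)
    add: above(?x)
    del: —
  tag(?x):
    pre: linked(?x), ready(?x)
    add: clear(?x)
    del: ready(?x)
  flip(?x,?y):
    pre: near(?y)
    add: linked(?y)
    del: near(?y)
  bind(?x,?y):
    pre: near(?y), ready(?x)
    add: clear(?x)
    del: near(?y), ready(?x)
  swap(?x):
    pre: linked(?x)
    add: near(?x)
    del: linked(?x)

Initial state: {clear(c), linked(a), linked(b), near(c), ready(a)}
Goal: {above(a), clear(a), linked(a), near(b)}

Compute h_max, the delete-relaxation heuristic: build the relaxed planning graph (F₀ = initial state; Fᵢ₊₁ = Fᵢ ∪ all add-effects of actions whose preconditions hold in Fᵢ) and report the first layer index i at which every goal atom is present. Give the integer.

1

F0 = init (5 atoms)
F1 = F0 ∪ {above(a), above(b), above(c), clear(a), linked(c), near(a), near(b)}  (12 atoms)
goal ⊆ F1  ⇒  h_max = 1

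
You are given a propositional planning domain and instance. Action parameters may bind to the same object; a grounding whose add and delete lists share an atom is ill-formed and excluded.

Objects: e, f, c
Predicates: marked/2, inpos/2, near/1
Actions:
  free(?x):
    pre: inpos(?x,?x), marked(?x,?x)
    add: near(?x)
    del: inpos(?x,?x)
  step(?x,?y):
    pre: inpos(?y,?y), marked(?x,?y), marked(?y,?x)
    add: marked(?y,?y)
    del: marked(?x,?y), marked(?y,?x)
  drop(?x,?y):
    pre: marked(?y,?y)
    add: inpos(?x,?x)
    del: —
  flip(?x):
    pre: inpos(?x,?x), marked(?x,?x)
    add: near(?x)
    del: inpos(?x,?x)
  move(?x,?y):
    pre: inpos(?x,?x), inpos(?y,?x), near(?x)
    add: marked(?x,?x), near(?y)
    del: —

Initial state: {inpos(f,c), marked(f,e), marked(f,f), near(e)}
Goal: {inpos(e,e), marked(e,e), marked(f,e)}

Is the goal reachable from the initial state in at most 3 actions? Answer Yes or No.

Yes

1. drop(e,f)  →  {inpos(e,e), inpos(f,c), marked(f,e), marked(f,f), near(e)}
2. move(e,e)  →  {inpos(e,e), inpos(f,c), marked(e,e), marked(f,e), marked(f,f), near(e)}
optimal plan length = 2; 2 ≤ 3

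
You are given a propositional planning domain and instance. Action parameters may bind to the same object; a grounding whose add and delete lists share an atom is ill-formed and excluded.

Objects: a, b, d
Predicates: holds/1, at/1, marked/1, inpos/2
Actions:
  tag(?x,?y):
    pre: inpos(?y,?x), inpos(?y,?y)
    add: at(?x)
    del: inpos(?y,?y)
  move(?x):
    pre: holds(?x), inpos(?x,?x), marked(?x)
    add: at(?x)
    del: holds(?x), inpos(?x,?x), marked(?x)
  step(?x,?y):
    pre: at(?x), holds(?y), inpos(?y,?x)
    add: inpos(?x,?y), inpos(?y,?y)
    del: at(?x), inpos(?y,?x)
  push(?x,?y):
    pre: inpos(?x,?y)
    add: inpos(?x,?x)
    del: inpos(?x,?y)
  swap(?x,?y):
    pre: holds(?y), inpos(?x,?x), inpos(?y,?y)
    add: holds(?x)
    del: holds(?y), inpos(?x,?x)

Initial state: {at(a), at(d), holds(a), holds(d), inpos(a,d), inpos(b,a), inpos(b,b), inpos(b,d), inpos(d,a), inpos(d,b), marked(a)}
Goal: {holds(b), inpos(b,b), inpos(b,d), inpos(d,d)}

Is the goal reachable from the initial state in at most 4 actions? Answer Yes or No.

1. step(a,d)  →  {at(d), holds(a), holds(d), inpos(a,d), inpos(b,a), inpos(b,b), inpos(b,d), inpos(d,b), inpos(d,d), marked(a)}
2. swap(b,d)  →  {at(d), holds(a), holds(b), inpos(a,d), inpos(b,a), inpos(b,d), inpos(d,b), inpos(d,d), marked(a)}
3. push(b,a)  →  {at(d), holds(a), holds(b), inpos(a,d), inpos(b,b), inpos(b,d), inpos(d,b), inpos(d,d), marked(a)}
optimal plan length = 3; 3 ≤ 4

Yes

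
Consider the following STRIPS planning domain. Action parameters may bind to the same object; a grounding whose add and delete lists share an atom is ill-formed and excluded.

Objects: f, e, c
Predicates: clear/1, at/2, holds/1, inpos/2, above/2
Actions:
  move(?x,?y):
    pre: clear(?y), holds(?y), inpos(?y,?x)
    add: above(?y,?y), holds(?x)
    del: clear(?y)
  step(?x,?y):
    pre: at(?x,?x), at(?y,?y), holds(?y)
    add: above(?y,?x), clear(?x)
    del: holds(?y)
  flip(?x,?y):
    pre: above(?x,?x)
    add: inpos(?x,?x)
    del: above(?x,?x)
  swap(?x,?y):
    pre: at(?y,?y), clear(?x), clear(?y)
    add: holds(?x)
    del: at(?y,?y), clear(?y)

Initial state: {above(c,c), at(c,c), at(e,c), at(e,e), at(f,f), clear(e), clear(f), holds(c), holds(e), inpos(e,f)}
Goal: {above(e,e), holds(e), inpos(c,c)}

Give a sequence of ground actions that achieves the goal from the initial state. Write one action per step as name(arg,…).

1. move(f,e)  →  {above(c,c), above(e,e), at(c,c), at(e,c), at(e,e), at(f,f), clear(f), holds(c), holds(e), holds(f), inpos(e,f)}
2. flip(c,f)  →  {above(e,e), at(c,c), at(e,c), at(e,e), at(f,f), clear(f), holds(c), holds(e), holds(f), inpos(c,c), inpos(e,f)}

move(f,e); flip(c,f)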